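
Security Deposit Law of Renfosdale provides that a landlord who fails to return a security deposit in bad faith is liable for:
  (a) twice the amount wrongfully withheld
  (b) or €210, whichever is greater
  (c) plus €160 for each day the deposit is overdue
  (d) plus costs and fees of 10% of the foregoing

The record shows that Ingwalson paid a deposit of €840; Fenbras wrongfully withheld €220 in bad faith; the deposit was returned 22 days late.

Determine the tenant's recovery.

€4,356

Doubled: 2 × €220 = €440
Minimum €210: €440 meets the minimum, no increase.
Late-return penalty: 22 × €160 = €3,520
Damages plus late penalty: €440 + €3,520 = €3,960
Costs and fees: 10% of €3,960 = €396
Total recovery: €3,960 + €396 = €4,356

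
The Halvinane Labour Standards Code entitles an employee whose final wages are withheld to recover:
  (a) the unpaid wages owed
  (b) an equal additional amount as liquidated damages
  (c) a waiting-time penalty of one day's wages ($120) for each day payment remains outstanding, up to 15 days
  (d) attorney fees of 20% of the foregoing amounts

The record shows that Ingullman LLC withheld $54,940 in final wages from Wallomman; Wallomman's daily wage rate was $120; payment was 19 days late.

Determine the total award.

Liquidated damages (equal amount): $54,940
Penalty days: min(19, 15) = 15
Waiting-time penalty: 15 × $120 = $1,800
Subtotal: $54,940 + $54,940 + $1,800 = $111,680
Attorney fees: 20% of $111,680 = $22,336
Total award: $111,680 + $22,336 = $134,016

$134,016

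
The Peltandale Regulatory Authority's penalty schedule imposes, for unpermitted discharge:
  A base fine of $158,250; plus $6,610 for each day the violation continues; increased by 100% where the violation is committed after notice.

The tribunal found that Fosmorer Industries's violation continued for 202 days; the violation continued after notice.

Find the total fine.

Per-day component: 202 × $6,610 = $1,335,220
Base plus per-day: $158,250 + $1,335,220 = $1,493,470
Enhancement: 100% of $1,493,470 = $1,493,470
Enhanced fine: $1,493,470 + $1,493,470 = $2,986,940

$2,986,940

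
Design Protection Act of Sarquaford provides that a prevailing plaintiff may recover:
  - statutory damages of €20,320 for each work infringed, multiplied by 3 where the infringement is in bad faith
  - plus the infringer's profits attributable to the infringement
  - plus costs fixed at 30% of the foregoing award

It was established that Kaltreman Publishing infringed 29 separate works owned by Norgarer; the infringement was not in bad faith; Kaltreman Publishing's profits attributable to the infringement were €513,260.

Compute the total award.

Statutory damages: 29 × €20,320 = €589,280
Infringement not in bad faith: no ×3 enhancement.
Combined award: €589,280 + €513,260 = €1,102,540
Costs: 30% of €1,102,540 = €330,762
Award plus costs: €1,102,540 + €330,762 = €1,433,302

€1,433,302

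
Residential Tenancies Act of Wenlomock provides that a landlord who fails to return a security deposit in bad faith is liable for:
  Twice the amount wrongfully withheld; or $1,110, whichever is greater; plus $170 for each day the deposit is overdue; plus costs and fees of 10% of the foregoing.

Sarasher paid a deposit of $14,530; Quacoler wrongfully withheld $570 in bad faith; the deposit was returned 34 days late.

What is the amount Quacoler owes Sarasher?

Doubled: 2 × $570 = $1,140
Minimum $1,110: $1,140 meets the minimum, no increase.
Late-return penalty: 34 × $170 = $5,780
Damages plus late penalty: $1,140 + $5,780 = $6,920
Costs and fees: 10% of $6,920 = $692
Total recovery: $6,920 + $692 = $7,612

$7,612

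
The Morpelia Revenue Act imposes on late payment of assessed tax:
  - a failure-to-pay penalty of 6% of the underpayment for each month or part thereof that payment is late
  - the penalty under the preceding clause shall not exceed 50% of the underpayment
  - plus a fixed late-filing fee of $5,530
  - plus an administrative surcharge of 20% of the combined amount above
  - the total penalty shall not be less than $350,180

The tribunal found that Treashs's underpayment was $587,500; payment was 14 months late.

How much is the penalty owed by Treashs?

Accrued rate: 6% × 14 = 84%, capped at 50% → 50%
Failure-to-pay penalty: 50% of $587,500 = $293,750
Penalty before surcharge: $293,750 + $5,530 = $299,280
Administrative surcharge: 20% of $299,280 = $59,856
Total penalty: $299,280 + $59,856 = $359,136
Minimum $350,180: $359,136 meets the minimum, no increase.

$359,136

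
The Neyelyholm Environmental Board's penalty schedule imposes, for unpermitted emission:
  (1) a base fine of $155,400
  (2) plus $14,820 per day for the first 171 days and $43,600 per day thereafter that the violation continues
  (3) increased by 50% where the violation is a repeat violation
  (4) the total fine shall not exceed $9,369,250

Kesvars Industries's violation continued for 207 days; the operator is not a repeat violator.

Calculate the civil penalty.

Civil penalty: $4,259,220

First 171 days: 171 × $14,820 = $2,534,220
Remaining days: (207 − 171) × $43,600 = $1,569,600
Per-day component: $2,534,220 + $1,569,600 = $4,103,820
Base plus per-day: $155,400 + $4,103,820 = $4,259,220
The operator is not a repeat violator: no 50% increase.
Cap at $9,369,250: $4,259,220 is within the cap, no reduction.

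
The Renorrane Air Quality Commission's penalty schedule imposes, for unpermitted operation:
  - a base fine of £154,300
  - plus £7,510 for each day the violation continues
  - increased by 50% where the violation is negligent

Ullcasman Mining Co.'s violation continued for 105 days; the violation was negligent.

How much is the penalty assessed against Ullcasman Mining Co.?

Per-day component: 105 × £7,510 = £788,550
Base plus per-day: £154,300 + £788,550 = £942,850
Enhancement: 50% of £942,850 = £471,425
Enhanced fine: £942,850 + £471,425 = £1,414,275

£1,414,275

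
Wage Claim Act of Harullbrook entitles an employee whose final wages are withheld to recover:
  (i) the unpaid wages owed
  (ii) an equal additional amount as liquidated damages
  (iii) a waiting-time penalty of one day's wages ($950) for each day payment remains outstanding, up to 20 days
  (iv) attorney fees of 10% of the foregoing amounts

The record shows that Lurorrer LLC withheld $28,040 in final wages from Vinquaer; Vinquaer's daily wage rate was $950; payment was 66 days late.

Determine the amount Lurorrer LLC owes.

Liquidated damages (equal amount): $28,040
Penalty days: min(66, 20) = 20
Waiting-time penalty: 20 × $950 = $19,000
Subtotal: $28,040 + $28,040 + $19,000 = $75,080
Attorney fees: 10% of $75,080 = $7,508
Total award: $75,080 + $7,508 = $82,588

$82,588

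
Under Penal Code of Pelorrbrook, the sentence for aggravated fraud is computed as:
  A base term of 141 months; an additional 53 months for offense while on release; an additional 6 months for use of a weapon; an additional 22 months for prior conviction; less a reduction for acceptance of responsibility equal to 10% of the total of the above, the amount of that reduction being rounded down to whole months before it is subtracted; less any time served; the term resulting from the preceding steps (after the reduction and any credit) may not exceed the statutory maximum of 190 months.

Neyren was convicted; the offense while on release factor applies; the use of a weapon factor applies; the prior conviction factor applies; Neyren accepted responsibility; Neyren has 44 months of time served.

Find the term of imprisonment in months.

Offense while on release enhancement: +53 months
Use of a weapon enhancement: +6 months
Prior conviction enhancement: +22 months
Adjusted term: 141 months + 53 months + 6 months + 22 months = 222 months
Acceptance of responsibility reduction: 10% of 222 months = 22 months (rounded down)
After reduction: 222 − 22 = 200 months
Less time served: 200 months − 44 months = 156 months
Cap at 190 months: 156 months is within the cap, no reduction.

Sentence: 156 months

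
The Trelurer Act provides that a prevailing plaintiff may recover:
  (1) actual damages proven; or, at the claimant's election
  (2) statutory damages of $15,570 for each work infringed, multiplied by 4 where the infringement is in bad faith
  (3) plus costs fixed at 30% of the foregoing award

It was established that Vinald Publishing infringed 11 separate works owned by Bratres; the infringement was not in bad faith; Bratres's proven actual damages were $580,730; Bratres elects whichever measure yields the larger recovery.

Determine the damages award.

Statutory damages: 11 × $15,570 = $171,270
Infringement not in bad faith: no ×4 enhancement.
Greater of actual damages ($580,730) or statutory damages ($171,270): $580,730
Costs: 30% of $580,730 = $174,219
Award plus costs: $580,730 + $174,219 = $754,949

$754,949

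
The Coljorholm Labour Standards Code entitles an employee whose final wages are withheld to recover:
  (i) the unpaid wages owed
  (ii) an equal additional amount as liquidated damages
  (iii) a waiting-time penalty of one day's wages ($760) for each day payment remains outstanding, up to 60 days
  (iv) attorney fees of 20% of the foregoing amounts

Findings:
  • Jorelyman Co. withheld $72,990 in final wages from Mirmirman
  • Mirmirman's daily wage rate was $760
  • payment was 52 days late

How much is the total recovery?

Liquidated damages (equal amount): $72,990
Penalty days: min(52, 60) = 52
Waiting-time penalty: 52 × $760 = $39,520
Subtotal: $72,990 + $72,990 + $39,520 = $185,500
Attorney fees: 20% of $185,500 = $37,100
Total award: $185,500 + $37,100 = $222,600

Total award: $222,600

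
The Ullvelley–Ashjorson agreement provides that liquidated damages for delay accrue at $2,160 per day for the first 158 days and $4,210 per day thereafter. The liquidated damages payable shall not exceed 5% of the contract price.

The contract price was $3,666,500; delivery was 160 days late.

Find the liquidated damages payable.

$183,325

First 158 days: 158 × $2,160 = $341,280
Remaining days: (160 − 158) × $4,210 = $8,420
Accrued per-day damages: $341,280 + $8,420 = $349,700
Cap: 5% of $3,666,500 = $183,325
Cap at $183,325: $349,700 exceeds the cap → $183,325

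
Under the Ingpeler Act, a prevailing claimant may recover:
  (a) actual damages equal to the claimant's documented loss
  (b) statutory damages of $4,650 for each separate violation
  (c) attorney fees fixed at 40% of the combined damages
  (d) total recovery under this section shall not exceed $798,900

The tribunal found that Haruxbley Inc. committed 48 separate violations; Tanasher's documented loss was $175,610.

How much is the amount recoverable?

$558,334

Statutory damages: 48 × $4,650 = $223,200
Combined damages: $175,610 + $223,200 = $398,810
Attorney fees: 40% of $398,810 = $159,524
Total before cap: $398,810 + $159,524 = $558,334
Cap at $798,900: $558,334 is within the cap, no reduction.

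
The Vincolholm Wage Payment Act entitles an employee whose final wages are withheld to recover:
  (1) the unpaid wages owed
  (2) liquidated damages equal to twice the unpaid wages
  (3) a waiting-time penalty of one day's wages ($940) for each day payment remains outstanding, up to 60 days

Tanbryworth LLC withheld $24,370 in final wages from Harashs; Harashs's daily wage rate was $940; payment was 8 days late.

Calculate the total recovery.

$80,630

Doubled: 2 × $24,370 = $48,740
Penalty days: min(8, 60) = 8
Waiting-time penalty: 8 × $940 = $7,520
Total award: $24,370 + $48,740 + $7,520 = $80,630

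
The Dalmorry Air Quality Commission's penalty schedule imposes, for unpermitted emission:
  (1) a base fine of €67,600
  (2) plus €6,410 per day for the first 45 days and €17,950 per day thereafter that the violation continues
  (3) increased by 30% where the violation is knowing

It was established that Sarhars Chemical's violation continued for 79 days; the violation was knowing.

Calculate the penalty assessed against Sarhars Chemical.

First 45 days: 45 × €6,410 = €288,450
Remaining days: (79 − 45) × €17,950 = €610,300
Per-day component: €288,450 + €610,300 = €898,750
Base plus per-day: €67,600 + €898,750 = €966,350
Enhancement: 30% of €966,350 = €289,905
Enhanced fine: €966,350 + €289,905 = €1,256,255

€1,256,255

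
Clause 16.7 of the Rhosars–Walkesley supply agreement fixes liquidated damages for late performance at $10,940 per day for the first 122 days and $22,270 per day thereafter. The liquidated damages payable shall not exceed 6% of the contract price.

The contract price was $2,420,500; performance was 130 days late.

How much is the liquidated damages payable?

First 122 days: 122 × $10,940 = $1,334,680
Remaining days: (130 − 122) × $22,270 = $178,160
Accrued per-day damages: $1,334,680 + $178,160 = $1,512,840
Cap: 6% of $2,420,500 = $145,230
Cap at $145,230: $1,512,840 exceeds the cap → $145,230

$145,230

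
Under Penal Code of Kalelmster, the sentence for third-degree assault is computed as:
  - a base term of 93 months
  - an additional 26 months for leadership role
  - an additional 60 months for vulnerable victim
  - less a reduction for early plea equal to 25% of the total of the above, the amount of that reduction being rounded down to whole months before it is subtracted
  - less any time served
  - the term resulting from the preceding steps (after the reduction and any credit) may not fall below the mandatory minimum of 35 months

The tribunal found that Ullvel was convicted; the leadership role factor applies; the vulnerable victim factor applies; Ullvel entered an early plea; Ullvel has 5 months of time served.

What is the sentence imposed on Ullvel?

130 months

Leadership role enhancement: +26 months
Vulnerable victim enhancement: +60 months
Adjusted term: 93 months + 26 months + 60 months = 179 months
Early plea reduction: 25% of 179 months = 44 months (rounded down)
After reduction: 179 − 44 = 135 months
Less time served: 135 months − 5 months = 130 months
Minimum 35 months: 130 months meets the minimum, no increase.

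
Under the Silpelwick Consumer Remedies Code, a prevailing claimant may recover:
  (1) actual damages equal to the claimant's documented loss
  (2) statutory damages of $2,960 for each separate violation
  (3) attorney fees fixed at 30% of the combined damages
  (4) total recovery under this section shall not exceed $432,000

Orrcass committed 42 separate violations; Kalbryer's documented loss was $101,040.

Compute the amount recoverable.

Statutory damages: 42 × $2,960 = $124,320
Combined damages: $101,040 + $124,320 = $225,360
Attorney fees: 30% of $225,360 = $67,608
Total before cap: $225,360 + $67,608 = $292,968
Cap at $432,000: $292,968 is within the cap, no reduction.

$292,968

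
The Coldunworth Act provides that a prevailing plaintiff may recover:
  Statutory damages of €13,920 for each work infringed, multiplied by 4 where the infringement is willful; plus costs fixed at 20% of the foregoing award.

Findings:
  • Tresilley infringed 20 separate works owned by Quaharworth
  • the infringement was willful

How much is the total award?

€1,336,320

Statutory damages: 20 × €13,920 = €278,400
Multiplied by 4: 4 × €278,400 = €1,113,600
Costs: 20% of €1,113,600 = €222,720
Award plus costs: €1,113,600 + €222,720 = €1,336,320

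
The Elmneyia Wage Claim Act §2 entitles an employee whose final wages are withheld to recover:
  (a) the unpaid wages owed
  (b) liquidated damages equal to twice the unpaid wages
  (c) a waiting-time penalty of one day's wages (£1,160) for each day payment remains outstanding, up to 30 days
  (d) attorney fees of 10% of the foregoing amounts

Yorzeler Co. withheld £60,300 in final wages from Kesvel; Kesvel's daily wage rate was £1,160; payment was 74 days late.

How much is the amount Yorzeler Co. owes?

£237,270

Doubled: 2 × £60,300 = £120,600
Penalty days: min(74, 30) = 30
Waiting-time penalty: 30 × £1,160 = £34,800
Subtotal: £60,300 + £120,600 + £34,800 = £215,700
Attorney fees: 10% of £215,700 = £21,570
Total award: £215,700 + £21,570 = £237,270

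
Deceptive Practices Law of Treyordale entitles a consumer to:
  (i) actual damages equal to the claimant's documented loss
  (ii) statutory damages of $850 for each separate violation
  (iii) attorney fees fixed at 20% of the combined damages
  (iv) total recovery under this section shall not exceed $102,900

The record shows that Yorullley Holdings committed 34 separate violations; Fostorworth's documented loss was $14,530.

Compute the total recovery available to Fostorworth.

Statutory damages: 34 × $850 = $28,900
Combined damages: $14,530 + $28,900 = $43,430
Attorney fees: 20% of $43,430 = $8,686
Total before cap: $43,430 + $8,686 = $52,116
Cap at $102,900: $52,116 is within the cap, no reduction.

$52,116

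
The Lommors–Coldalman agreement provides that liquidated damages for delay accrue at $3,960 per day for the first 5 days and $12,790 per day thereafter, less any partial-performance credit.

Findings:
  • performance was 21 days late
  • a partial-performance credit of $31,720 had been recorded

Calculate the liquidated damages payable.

First 5 days: 5 × $3,960 = $19,800
Remaining days: (21 − 5) × $12,790 = $204,640
Accrued per-day damages: $19,800 + $204,640 = $224,440
Less partial-performance credit: $224,440 − $31,720 = $192,720

$192,720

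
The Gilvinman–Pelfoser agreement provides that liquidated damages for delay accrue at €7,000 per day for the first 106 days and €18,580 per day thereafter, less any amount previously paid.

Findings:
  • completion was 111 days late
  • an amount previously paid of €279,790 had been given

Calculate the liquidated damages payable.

€555,110

First 106 days: 106 × €7,000 = €742,000
Remaining days: (111 − 106) × €18,580 = €92,900
Accrued per-day damages: €742,000 + €92,900 = €834,900
Less amount previously paid: €834,900 − €279,790 = €555,110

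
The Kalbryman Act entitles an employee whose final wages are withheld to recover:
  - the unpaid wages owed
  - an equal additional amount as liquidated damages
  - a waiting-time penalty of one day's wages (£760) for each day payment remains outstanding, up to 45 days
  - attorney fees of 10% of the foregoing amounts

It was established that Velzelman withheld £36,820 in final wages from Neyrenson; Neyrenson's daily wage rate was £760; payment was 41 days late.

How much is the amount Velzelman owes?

Liquidated damages (equal amount): £36,820
Penalty days: min(41, 45) = 41
Waiting-time penalty: 41 × £760 = £31,160
Subtotal: £36,820 + £36,820 + £31,160 = £104,800
Attorney fees: 10% of £104,800 = £10,480
Total award: £104,800 + £10,480 = £115,280

£115,280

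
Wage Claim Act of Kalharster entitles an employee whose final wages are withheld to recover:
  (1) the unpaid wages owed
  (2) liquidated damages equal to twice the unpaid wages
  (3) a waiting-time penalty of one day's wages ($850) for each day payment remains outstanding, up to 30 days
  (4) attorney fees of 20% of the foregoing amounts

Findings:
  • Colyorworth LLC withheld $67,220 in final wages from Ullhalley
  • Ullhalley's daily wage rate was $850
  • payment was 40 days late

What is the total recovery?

$272,592

Doubled: 2 × $67,220 = $134,440
Penalty days: min(40, 30) = 30
Waiting-time penalty: 30 × $850 = $25,500
Subtotal: $67,220 + $134,440 + $25,500 = $227,160
Attorney fees: 20% of $227,160 = $45,432
Total award: $227,160 + $45,432 = $272,592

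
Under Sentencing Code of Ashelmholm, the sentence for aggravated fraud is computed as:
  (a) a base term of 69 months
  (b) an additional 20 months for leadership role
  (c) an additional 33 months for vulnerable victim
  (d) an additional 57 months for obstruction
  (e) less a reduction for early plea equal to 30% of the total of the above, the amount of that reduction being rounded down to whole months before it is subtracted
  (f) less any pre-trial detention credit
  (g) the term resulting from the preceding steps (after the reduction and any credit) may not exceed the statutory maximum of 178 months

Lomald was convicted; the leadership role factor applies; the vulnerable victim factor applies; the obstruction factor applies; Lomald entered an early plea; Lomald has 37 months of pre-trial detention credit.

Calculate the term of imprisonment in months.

Leadership role enhancement: +20 months
Vulnerable victim enhancement: +33 months
Obstruction enhancement: +57 months
Adjusted term: 69 months + 20 months + 33 months + 57 months = 179 months
Early plea reduction: 30% of 179 months = 53 months (rounded down)
After reduction: 179 − 53 = 126 months
Less pre-trial detention credit: 126 months − 37 months = 89 months
Cap at 178 months: 89 months is within the cap, no reduction.

89 months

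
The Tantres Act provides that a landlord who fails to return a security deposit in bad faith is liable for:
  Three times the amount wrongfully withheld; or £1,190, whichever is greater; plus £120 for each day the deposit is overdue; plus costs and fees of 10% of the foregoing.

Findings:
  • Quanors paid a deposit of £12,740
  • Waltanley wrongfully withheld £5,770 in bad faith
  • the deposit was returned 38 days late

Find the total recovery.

£24,057

Trebled: 3 × £5,770 = £17,310
Minimum £1,190: £17,310 meets the minimum, no increase.
Late-return penalty: 38 × £120 = £4,560
Damages plus late penalty: £17,310 + £4,560 = £21,870
Costs and fees: 10% of £21,870 = £2,187
Total recovery: £21,870 + £2,187 = £24,057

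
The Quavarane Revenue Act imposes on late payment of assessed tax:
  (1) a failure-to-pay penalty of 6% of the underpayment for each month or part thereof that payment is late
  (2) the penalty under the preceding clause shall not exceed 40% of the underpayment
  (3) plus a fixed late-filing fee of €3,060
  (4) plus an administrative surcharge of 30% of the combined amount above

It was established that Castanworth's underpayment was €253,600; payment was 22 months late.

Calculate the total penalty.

€135,850

Accrued rate: 6% × 22 = 132%, capped at 40% → 40%
Failure-to-pay penalty: 40% of €253,600 = €101,440
Penalty before surcharge: €101,440 + €3,060 = €104,500
Administrative surcharge: 30% of €104,500 = €31,350
Total penalty: €104,500 + €31,350 = €135,850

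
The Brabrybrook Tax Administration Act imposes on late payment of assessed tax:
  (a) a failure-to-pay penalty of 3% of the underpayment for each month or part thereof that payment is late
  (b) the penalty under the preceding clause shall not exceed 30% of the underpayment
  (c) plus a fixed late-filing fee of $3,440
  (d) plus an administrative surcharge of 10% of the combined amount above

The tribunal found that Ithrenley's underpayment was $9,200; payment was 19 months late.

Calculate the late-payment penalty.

Accrued rate: 3% × 19 = 57%, capped at 30% → 30%
Failure-to-pay penalty: 30% of $9,200 = $2,760
Penalty before surcharge: $2,760 + $3,440 = $6,200
Administrative surcharge: 10% of $6,200 = $620
Total penalty: $6,200 + $620 = $6,820

Penalty: $6,820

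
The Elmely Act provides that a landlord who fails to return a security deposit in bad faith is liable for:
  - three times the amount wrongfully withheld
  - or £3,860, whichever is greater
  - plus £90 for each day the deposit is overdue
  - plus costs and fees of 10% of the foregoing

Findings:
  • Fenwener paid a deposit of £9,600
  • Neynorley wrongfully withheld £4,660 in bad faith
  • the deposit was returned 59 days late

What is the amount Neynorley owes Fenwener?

Trebled: 3 × £4,660 = £13,980
Minimum £3,860: £13,980 meets the minimum, no increase.
Late-return penalty: 59 × £90 = £5,310
Damages plus late penalty: £13,980 + £5,310 = £19,290
Costs and fees: 10% of £19,290 = £1,929
Total recovery: £19,290 + £1,929 = £21,219

£21,219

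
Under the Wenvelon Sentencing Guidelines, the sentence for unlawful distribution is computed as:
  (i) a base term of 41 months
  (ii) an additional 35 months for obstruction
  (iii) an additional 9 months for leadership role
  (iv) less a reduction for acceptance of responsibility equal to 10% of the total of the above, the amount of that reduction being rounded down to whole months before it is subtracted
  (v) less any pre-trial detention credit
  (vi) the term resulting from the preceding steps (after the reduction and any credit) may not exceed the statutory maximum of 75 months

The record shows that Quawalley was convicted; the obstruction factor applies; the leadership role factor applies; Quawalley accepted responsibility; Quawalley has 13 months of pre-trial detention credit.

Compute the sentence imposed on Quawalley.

Sentence: 64 months

Obstruction enhancement: +35 months
Leadership role enhancement: +9 months
Adjusted term: 41 months + 35 months + 9 months = 85 months
Acceptance of responsibility reduction: 10% of 85 months = 8 months (rounded down)
After reduction: 85 − 8 = 77 months
Less pre-trial detention credit: 77 months − 13 months = 64 months
Cap at 75 months: 64 months is within the cap, no reduction.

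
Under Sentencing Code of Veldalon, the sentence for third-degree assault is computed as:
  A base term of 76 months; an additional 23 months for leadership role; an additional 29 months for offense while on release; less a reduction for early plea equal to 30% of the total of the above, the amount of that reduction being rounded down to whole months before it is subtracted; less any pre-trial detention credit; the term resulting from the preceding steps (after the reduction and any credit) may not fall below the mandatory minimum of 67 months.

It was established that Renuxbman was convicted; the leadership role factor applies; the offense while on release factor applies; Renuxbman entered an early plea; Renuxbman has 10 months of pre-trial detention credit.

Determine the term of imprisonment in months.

Leadership role enhancement: +23 months
Offense while on release enhancement: +29 months
Adjusted term: 76 months + 23 months + 29 months = 128 months
Early plea reduction: 30% of 128 months = 38 months (rounded down)
After reduction: 128 − 38 = 90 months
Less pre-trial detention credit: 90 months − 10 months = 80 months
Minimum 67 months: 80 months meets the minimum, no increase.

80 months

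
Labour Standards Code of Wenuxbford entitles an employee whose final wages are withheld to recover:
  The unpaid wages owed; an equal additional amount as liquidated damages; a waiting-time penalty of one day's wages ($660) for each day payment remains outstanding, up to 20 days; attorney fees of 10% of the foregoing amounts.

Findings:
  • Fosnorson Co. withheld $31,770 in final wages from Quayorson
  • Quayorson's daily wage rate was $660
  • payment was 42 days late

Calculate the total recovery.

$84,414

Liquidated damages (equal amount): $31,770
Penalty days: min(42, 20) = 20
Waiting-time penalty: 20 × $660 = $13,200
Subtotal: $31,770 + $31,770 + $13,200 = $76,740
Attorney fees: 10% of $76,740 = $7,674
Total award: $76,740 + $7,674 = $84,414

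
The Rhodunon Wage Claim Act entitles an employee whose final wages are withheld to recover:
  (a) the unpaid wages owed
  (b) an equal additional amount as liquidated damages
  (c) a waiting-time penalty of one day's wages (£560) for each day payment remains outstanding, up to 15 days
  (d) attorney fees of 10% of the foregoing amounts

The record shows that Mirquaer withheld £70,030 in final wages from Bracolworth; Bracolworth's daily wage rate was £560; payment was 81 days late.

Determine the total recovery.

Liquidated damages (equal amount): £70,030
Penalty days: min(81, 15) = 15
Waiting-time penalty: 15 × £560 = £8,400
Subtotal: £70,030 + £70,030 + £8,400 = £148,460
Attorney fees: 10% of £148,460 = £14,846
Total award: £148,460 + £14,846 = £163,306

£163,306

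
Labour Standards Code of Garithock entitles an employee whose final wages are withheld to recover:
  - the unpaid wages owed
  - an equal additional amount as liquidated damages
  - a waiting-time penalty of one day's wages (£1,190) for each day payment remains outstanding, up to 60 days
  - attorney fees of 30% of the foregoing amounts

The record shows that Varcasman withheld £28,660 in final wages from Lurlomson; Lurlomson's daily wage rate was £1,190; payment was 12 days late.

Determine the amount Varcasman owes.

Liquidated damages (equal amount): £28,660
Penalty days: min(12, 60) = 12
Waiting-time penalty: 12 × £1,190 = £14,280
Subtotal: £28,660 + £28,660 + £14,280 = £71,600
Attorney fees: 30% of £71,600 = £21,480
Total award: £71,600 + £21,480 = £93,080

£93,080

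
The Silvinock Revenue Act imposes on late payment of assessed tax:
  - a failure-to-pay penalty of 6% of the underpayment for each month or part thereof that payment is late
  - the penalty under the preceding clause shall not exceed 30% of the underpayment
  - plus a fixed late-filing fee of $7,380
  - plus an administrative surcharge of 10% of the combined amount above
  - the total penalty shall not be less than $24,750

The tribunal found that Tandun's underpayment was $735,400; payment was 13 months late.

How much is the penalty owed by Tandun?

Accrued rate: 6% × 13 = 78%, capped at 30% → 30%
Failure-to-pay penalty: 30% of $735,400 = $220,620
Penalty before surcharge: $220,620 + $7,380 = $228,000
Administrative surcharge: 10% of $228,000 = $22,800
Total penalty: $228,000 + $22,800 = $250,800
Minimum $24,750: $250,800 meets the minimum, no increase.

$250,800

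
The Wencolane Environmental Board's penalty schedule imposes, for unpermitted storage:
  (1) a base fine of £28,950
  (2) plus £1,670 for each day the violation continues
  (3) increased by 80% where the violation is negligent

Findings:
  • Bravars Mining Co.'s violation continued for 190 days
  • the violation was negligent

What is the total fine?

£623,250

Per-day component: 190 × £1,670 = £317,300
Base plus per-day: £28,950 + £317,300 = £346,250
Enhancement: 80% of £346,250 = £277,000
Enhanced fine: £346,250 + £277,000 = £623,250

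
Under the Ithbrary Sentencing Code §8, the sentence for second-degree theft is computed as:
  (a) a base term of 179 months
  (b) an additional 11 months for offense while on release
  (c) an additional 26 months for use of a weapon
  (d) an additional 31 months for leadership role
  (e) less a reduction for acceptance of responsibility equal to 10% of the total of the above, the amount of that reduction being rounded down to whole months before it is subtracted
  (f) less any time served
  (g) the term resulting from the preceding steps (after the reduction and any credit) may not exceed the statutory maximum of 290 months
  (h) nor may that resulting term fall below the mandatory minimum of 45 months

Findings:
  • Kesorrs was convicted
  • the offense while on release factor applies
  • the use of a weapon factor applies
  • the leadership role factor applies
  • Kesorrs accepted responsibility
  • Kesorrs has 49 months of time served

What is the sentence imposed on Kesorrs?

Offense while on release enhancement: +11 months
Use of a weapon enhancement: +26 months
Leadership role enhancement: +31 months
Adjusted term: 179 months + 11 months + 26 months + 31 months = 247 months
Acceptance of responsibility reduction: 10% of 247 months = 24 months (rounded down)
After reduction: 247 − 24 = 223 months
Less time served: 223 months − 49 months = 174 months
Cap at 290 months: 174 months is within the cap, no reduction.
Minimum 45 months: 174 months meets the minimum, no increase.

174 months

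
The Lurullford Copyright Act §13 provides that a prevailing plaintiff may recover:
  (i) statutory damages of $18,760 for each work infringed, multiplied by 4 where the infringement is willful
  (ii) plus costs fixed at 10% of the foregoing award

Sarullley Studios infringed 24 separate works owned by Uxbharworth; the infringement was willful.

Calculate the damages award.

$1,981,056

Statutory damages: 24 × $18,760 = $450,240
Multiplied by 4: 4 × $450,240 = $1,800,960
Costs: 10% of $1,800,960 = $180,096
Award plus costs: $1,800,960 + $180,096 = $1,981,056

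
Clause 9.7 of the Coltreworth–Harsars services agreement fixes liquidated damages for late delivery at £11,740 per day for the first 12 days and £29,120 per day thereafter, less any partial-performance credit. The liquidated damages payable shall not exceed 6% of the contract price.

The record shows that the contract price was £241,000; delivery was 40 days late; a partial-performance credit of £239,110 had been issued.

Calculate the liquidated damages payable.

£14,460

First 12 days: 12 × £11,740 = £140,880
Remaining days: (40 − 12) × £29,120 = £815,360
Accrued per-day damages: £140,880 + £815,360 = £956,240
Less partial-performance credit: £956,240 − £239,110 = £717,130
Cap: 6% of £241,000 = £14,460
Cap at £14,460: £717,130 exceeds the cap → £14,460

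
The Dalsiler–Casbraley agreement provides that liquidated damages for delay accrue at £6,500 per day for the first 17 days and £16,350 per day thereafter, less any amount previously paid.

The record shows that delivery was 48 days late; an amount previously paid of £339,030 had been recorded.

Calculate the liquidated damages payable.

First 17 days: 17 × £6,500 = £110,500
Remaining days: (48 − 17) × £16,350 = £506,850
Accrued per-day damages: £110,500 + £506,850 = £617,350
Less amount previously paid: £617,350 − £339,030 = £278,320

£278,320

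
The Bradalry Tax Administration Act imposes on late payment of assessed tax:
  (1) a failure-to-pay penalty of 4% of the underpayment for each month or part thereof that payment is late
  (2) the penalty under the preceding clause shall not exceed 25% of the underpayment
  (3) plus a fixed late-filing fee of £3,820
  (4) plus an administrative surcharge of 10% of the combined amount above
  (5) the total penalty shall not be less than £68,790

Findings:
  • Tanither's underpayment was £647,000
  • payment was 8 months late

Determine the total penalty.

£182,127

Accrued rate: 4% × 8 = 32%, capped at 25% → 25%
Failure-to-pay penalty: 25% of £647,000 = £161,750
Penalty before surcharge: £161,750 + £3,820 = £165,570
Administrative surcharge: 10% of £165,570 = £16,557
Total penalty: £165,570 + £16,557 = £182,127
Minimum £68,790: £182,127 meets the minimum, no increase.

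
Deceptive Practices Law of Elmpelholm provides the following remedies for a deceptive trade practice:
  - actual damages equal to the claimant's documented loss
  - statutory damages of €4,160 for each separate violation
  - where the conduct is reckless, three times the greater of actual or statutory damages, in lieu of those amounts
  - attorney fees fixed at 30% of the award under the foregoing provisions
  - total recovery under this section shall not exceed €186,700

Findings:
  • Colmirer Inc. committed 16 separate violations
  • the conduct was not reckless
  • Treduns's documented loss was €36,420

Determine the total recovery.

€133,874

Statutory damages: 16 × €4,160 = €66,560
Conduct not reckless: the in-lieu enhancement does not apply.
Actual plus statutory damages: €36,420 + €66,560 = €102,980
Attorney fees: 30% of €102,980 = €30,894
Total before cap: €102,980 + €30,894 = €133,874
Cap at €186,700: €133,874 is within the cap, no reduction.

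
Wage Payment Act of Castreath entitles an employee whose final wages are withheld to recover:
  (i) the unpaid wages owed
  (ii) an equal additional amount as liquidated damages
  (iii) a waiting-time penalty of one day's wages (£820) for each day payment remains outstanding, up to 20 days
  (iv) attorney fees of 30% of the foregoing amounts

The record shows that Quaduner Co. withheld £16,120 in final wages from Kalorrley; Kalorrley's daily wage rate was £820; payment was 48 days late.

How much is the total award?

Liquidated damages (equal amount): £16,120
Penalty days: min(48, 20) = 20
Waiting-time penalty: 20 × £820 = £16,400
Subtotal: £16,120 + £16,120 + £16,400 = £48,640
Attorney fees: 30% of £48,640 = £14,592
Total award: £48,640 + £14,592 = £63,232

£63,232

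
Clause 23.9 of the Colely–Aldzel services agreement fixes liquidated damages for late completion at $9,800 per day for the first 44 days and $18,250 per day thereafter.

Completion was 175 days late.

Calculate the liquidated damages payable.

First 44 days: 44 × $9,800 = $431,200
Remaining days: (175 − 44) × $18,250 = $2,390,750
Accrued per-day damages: $431,200 + $2,390,750 = $2,821,950

$2,821,950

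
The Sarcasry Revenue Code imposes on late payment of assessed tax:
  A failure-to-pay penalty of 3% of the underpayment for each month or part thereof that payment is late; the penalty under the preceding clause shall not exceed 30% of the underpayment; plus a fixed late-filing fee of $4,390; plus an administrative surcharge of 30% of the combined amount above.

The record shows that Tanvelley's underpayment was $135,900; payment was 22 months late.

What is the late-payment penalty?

$58,708

Accrued rate: 3% × 22 = 66%, capped at 30% → 30%
Failure-to-pay penalty: 30% of $135,900 = $40,770
Penalty before surcharge: $40,770 + $4,390 = $45,160
Administrative surcharge: 30% of $45,160 = $13,548
Total penalty: $45,160 + $13,548 = $58,708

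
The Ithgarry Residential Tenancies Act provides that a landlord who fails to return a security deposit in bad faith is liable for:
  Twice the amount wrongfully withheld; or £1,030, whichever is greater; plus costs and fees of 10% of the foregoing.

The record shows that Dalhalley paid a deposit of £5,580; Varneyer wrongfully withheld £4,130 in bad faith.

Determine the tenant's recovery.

£9,086

Doubled: 2 × £4,130 = £8,260
Minimum £1,030: £8,260 meets the minimum, no increase.
Costs and fees: 10% of £8,260 = £826
Total recovery: £8,260 + £826 = £9,086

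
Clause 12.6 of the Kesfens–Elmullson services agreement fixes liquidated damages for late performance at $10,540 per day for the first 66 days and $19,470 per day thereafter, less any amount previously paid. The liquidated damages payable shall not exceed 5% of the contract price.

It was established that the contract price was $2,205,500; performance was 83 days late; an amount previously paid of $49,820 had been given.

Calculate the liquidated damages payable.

First 66 days: 66 × $10,540 = $695,640
Remaining days: (83 − 66) × $19,470 = $330,990
Accrued per-day damages: $695,640 + $330,990 = $1,026,630
Less amount previously paid: $1,026,630 − $49,820 = $976,810
Cap: 5% of $2,205,500 = $110,275
Cap at $110,275: $976,810 exceeds the cap → $110,275

$110,275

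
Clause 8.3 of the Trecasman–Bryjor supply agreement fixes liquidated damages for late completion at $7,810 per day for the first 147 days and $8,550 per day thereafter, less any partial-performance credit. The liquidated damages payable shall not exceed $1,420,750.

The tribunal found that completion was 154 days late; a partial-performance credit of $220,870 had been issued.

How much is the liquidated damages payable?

First 147 days: 147 × $7,810 = $1,148,070
Remaining days: (154 − 147) × $8,550 = $59,850
Accrued per-day damages: $1,148,070 + $59,850 = $1,207,920
Less partial-performance credit: $1,207,920 − $220,870 = $987,050
Cap at $1,420,750: $987,050 is within the cap, no reduction.

$987,050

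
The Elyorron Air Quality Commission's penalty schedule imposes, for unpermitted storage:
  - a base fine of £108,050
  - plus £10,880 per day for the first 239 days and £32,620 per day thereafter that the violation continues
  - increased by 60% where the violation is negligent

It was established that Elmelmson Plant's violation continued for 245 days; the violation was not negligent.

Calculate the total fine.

£2,904,090

First 239 days: 239 × £10,880 = £2,600,320
Remaining days: (245 − 239) × £32,620 = £195,720
Per-day component: £2,600,320 + £195,720 = £2,796,040
Base plus per-day: £108,050 + £2,796,040 = £2,904,090
The violation was not negligent: no 60% increase.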